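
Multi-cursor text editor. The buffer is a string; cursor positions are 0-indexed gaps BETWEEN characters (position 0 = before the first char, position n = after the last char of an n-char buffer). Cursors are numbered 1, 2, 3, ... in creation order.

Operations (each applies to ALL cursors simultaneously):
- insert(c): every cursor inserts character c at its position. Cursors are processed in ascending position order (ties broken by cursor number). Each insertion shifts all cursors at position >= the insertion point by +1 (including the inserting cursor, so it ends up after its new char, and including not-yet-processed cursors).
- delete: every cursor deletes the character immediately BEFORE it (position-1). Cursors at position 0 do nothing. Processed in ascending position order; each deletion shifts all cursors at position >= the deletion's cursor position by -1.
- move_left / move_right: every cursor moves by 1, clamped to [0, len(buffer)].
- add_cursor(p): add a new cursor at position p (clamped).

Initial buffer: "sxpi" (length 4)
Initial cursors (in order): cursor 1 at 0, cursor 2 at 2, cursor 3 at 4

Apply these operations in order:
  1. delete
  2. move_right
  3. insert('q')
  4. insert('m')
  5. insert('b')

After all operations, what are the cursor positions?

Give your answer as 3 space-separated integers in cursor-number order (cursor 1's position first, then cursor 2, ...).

Answer: 4 11 11

Derivation:
After op 1 (delete): buffer="sp" (len 2), cursors c1@0 c2@1 c3@2, authorship ..
After op 2 (move_right): buffer="sp" (len 2), cursors c1@1 c2@2 c3@2, authorship ..
After op 3 (insert('q')): buffer="sqpqq" (len 5), cursors c1@2 c2@5 c3@5, authorship .1.23
After op 4 (insert('m')): buffer="sqmpqqmm" (len 8), cursors c1@3 c2@8 c3@8, authorship .11.2323
After op 5 (insert('b')): buffer="sqmbpqqmmbb" (len 11), cursors c1@4 c2@11 c3@11, authorship .111.232323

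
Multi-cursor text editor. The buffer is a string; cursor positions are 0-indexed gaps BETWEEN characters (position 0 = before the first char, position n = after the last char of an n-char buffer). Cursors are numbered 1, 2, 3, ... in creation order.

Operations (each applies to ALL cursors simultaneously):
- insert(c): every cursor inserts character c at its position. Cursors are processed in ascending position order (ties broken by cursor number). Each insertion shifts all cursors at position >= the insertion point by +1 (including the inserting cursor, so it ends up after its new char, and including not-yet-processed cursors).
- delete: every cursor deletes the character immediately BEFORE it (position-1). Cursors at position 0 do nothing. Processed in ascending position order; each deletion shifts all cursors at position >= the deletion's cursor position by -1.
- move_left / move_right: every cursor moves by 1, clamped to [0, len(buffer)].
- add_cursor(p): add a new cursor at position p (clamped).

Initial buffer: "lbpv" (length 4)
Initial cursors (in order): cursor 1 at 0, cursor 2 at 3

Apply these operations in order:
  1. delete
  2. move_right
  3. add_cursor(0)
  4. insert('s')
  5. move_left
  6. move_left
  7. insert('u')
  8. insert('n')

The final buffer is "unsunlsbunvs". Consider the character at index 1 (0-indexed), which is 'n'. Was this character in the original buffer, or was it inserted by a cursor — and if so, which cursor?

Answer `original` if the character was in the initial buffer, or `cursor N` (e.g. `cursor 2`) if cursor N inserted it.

Answer: cursor 3

Derivation:
After op 1 (delete): buffer="lbv" (len 3), cursors c1@0 c2@2, authorship ...
After op 2 (move_right): buffer="lbv" (len 3), cursors c1@1 c2@3, authorship ...
After op 3 (add_cursor(0)): buffer="lbv" (len 3), cursors c3@0 c1@1 c2@3, authorship ...
After op 4 (insert('s')): buffer="slsbvs" (len 6), cursors c3@1 c1@3 c2@6, authorship 3.1..2
After op 5 (move_left): buffer="slsbvs" (len 6), cursors c3@0 c1@2 c2@5, authorship 3.1..2
After op 6 (move_left): buffer="slsbvs" (len 6), cursors c3@0 c1@1 c2@4, authorship 3.1..2
After op 7 (insert('u')): buffer="usulsbuvs" (len 9), cursors c3@1 c1@3 c2@7, authorship 331.1.2.2
After op 8 (insert('n')): buffer="unsunlsbunvs" (len 12), cursors c3@2 c1@5 c2@10, authorship 33311.1.22.2
Authorship (.=original, N=cursor N): 3 3 3 1 1 . 1 . 2 2 . 2
Index 1: author = 3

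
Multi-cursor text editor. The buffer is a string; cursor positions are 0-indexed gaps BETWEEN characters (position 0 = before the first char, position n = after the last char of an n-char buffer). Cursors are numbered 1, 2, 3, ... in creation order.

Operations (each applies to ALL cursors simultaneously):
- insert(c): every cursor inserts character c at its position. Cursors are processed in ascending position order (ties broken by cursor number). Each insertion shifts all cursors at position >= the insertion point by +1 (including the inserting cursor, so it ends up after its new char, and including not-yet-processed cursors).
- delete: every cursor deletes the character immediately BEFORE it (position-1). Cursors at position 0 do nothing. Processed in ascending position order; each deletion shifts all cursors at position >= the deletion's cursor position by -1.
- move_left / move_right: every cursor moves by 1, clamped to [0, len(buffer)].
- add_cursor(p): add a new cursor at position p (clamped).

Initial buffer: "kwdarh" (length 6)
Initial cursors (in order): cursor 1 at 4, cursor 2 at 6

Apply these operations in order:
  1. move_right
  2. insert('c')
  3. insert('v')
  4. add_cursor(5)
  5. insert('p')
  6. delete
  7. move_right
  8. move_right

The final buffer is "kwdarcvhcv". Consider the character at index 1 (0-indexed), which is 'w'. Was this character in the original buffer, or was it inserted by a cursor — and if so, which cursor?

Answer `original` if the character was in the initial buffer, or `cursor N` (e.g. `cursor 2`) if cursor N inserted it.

After op 1 (move_right): buffer="kwdarh" (len 6), cursors c1@5 c2@6, authorship ......
After op 2 (insert('c')): buffer="kwdarchc" (len 8), cursors c1@6 c2@8, authorship .....1.2
After op 3 (insert('v')): buffer="kwdarcvhcv" (len 10), cursors c1@7 c2@10, authorship .....11.22
After op 4 (add_cursor(5)): buffer="kwdarcvhcv" (len 10), cursors c3@5 c1@7 c2@10, authorship .....11.22
After op 5 (insert('p')): buffer="kwdarpcvphcvp" (len 13), cursors c3@6 c1@9 c2@13, authorship .....3111.222
After op 6 (delete): buffer="kwdarcvhcv" (len 10), cursors c3@5 c1@7 c2@10, authorship .....11.22
After op 7 (move_right): buffer="kwdarcvhcv" (len 10), cursors c3@6 c1@8 c2@10, authorship .....11.22
After op 8 (move_right): buffer="kwdarcvhcv" (len 10), cursors c3@7 c1@9 c2@10, authorship .....11.22
Authorship (.=original, N=cursor N): . . . . . 1 1 . 2 2
Index 1: author = original

Answer: original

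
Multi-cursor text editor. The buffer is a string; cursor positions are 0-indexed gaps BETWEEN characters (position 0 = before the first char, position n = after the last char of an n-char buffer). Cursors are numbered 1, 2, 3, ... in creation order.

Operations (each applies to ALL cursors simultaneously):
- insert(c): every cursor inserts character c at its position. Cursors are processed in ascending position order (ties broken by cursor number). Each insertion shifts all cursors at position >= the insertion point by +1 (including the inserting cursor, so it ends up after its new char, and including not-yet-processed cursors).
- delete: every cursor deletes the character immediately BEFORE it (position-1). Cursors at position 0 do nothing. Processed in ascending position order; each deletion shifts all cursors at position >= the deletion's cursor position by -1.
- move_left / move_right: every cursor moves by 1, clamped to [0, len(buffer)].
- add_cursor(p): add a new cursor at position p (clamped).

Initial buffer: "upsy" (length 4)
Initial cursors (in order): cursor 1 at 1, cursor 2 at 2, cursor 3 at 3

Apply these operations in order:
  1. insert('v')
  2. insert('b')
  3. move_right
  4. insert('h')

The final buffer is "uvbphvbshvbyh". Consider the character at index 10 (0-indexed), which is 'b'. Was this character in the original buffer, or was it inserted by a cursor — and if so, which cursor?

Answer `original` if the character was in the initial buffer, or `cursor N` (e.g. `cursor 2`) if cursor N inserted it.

Answer: cursor 3

Derivation:
After op 1 (insert('v')): buffer="uvpvsvy" (len 7), cursors c1@2 c2@4 c3@6, authorship .1.2.3.
After op 2 (insert('b')): buffer="uvbpvbsvby" (len 10), cursors c1@3 c2@6 c3@9, authorship .11.22.33.
After op 3 (move_right): buffer="uvbpvbsvby" (len 10), cursors c1@4 c2@7 c3@10, authorship .11.22.33.
After op 4 (insert('h')): buffer="uvbphvbshvbyh" (len 13), cursors c1@5 c2@9 c3@13, authorship .11.122.233.3
Authorship (.=original, N=cursor N): . 1 1 . 1 2 2 . 2 3 3 . 3
Index 10: author = 3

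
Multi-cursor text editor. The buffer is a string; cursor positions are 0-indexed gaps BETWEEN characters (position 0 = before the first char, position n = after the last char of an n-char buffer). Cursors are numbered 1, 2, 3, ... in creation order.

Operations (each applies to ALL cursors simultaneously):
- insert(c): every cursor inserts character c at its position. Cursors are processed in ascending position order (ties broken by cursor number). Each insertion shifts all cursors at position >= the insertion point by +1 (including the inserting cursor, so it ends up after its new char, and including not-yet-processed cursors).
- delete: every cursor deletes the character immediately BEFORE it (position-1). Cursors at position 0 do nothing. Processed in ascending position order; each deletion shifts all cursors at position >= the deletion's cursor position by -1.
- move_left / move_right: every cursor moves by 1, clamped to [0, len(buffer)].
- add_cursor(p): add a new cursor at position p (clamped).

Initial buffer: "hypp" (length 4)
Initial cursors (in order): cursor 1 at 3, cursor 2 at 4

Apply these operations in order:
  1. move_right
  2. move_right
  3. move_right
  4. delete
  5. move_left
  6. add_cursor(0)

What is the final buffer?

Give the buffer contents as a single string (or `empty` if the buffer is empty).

Answer: hy

Derivation:
After op 1 (move_right): buffer="hypp" (len 4), cursors c1@4 c2@4, authorship ....
After op 2 (move_right): buffer="hypp" (len 4), cursors c1@4 c2@4, authorship ....
After op 3 (move_right): buffer="hypp" (len 4), cursors c1@4 c2@4, authorship ....
After op 4 (delete): buffer="hy" (len 2), cursors c1@2 c2@2, authorship ..
After op 5 (move_left): buffer="hy" (len 2), cursors c1@1 c2@1, authorship ..
After op 6 (add_cursor(0)): buffer="hy" (len 2), cursors c3@0 c1@1 c2@1, authorship ..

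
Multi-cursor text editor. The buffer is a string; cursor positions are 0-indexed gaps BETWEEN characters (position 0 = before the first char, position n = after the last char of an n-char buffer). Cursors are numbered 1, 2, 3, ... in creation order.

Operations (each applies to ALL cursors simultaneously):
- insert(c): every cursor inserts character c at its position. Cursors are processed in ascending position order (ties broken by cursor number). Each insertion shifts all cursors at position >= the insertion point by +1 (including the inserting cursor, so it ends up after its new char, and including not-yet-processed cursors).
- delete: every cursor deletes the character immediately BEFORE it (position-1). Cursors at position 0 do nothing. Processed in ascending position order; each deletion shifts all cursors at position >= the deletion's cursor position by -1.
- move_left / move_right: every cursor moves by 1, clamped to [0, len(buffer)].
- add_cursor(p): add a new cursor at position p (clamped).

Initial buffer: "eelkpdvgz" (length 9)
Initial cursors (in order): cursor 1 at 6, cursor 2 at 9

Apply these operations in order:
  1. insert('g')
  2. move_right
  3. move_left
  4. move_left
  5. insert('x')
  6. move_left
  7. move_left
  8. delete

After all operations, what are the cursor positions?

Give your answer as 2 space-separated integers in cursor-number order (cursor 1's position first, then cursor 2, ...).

Answer: 4 7

Derivation:
After op 1 (insert('g')): buffer="eelkpdgvgzg" (len 11), cursors c1@7 c2@11, authorship ......1...2
After op 2 (move_right): buffer="eelkpdgvgzg" (len 11), cursors c1@8 c2@11, authorship ......1...2
After op 3 (move_left): buffer="eelkpdgvgzg" (len 11), cursors c1@7 c2@10, authorship ......1...2
After op 4 (move_left): buffer="eelkpdgvgzg" (len 11), cursors c1@6 c2@9, authorship ......1...2
After op 5 (insert('x')): buffer="eelkpdxgvgxzg" (len 13), cursors c1@7 c2@11, authorship ......11..2.2
After op 6 (move_left): buffer="eelkpdxgvgxzg" (len 13), cursors c1@6 c2@10, authorship ......11..2.2
After op 7 (move_left): buffer="eelkpdxgvgxzg" (len 13), cursors c1@5 c2@9, authorship ......11..2.2
After op 8 (delete): buffer="eelkdxggxzg" (len 11), cursors c1@4 c2@7, authorship .....11.2.2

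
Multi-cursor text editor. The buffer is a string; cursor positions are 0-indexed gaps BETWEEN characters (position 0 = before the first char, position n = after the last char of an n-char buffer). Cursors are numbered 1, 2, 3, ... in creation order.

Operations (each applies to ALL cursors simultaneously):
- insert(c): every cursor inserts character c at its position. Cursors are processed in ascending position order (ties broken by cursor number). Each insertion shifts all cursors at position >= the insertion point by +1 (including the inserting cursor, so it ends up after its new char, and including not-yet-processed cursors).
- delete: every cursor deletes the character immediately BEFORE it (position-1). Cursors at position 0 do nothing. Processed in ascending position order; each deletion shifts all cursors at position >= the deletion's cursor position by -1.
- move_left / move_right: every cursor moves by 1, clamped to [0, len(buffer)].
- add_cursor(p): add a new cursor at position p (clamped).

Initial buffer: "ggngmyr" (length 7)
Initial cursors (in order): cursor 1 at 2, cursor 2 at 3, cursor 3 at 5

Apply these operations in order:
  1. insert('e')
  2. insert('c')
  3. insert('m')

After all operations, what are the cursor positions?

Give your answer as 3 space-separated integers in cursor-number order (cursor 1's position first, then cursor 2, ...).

After op 1 (insert('e')): buffer="ggenegmeyr" (len 10), cursors c1@3 c2@5 c3@8, authorship ..1.2..3..
After op 2 (insert('c')): buffer="ggecnecgmecyr" (len 13), cursors c1@4 c2@7 c3@11, authorship ..11.22..33..
After op 3 (insert('m')): buffer="ggecmnecmgmecmyr" (len 16), cursors c1@5 c2@9 c3@14, authorship ..111.222..333..

Answer: 5 9 14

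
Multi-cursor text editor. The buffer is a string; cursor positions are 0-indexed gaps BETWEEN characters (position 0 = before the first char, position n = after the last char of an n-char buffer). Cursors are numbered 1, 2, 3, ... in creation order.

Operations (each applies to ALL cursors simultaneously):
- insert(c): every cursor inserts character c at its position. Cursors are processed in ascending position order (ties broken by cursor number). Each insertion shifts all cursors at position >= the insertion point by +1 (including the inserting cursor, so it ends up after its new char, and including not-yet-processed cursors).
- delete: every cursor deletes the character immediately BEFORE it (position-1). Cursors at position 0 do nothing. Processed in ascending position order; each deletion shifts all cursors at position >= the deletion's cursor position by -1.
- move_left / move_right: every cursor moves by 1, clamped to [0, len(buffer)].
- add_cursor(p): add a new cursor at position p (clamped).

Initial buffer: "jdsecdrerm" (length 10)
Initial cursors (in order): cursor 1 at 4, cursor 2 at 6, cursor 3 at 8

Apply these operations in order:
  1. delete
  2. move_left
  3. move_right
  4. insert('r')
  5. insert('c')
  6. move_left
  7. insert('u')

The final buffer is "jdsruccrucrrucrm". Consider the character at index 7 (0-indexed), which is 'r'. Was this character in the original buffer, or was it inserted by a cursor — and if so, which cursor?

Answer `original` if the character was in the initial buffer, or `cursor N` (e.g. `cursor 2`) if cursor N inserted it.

Answer: cursor 2

Derivation:
After op 1 (delete): buffer="jdscrrm" (len 7), cursors c1@3 c2@4 c3@5, authorship .......
After op 2 (move_left): buffer="jdscrrm" (len 7), cursors c1@2 c2@3 c3@4, authorship .......
After op 3 (move_right): buffer="jdscrrm" (len 7), cursors c1@3 c2@4 c3@5, authorship .......
After op 4 (insert('r')): buffer="jdsrcrrrrm" (len 10), cursors c1@4 c2@6 c3@8, authorship ...1.2.3..
After op 5 (insert('c')): buffer="jdsrccrcrrcrm" (len 13), cursors c1@5 c2@8 c3@11, authorship ...11.22.33..
After op 6 (move_left): buffer="jdsrccrcrrcrm" (len 13), cursors c1@4 c2@7 c3@10, authorship ...11.22.33..
After op 7 (insert('u')): buffer="jdsruccrucrrucrm" (len 16), cursors c1@5 c2@9 c3@13, authorship ...111.222.333..
Authorship (.=original, N=cursor N): . . . 1 1 1 . 2 2 2 . 3 3 3 . .
Index 7: author = 2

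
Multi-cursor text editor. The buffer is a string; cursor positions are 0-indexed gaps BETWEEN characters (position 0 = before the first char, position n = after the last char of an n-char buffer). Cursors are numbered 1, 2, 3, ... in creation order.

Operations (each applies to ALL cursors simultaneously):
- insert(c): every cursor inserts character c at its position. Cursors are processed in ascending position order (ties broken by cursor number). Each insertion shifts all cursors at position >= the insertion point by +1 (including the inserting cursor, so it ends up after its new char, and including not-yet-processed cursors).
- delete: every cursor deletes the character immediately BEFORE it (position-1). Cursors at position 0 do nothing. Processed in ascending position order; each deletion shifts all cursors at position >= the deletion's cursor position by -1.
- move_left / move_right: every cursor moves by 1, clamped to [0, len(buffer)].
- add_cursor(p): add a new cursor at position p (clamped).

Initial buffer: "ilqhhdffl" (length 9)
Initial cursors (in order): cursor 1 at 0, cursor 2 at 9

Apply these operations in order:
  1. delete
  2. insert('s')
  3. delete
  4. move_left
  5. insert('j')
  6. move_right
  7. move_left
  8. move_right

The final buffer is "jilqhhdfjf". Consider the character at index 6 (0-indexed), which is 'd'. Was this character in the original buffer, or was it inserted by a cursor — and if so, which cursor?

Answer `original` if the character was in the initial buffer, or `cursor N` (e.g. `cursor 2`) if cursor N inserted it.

Answer: original

Derivation:
After op 1 (delete): buffer="ilqhhdff" (len 8), cursors c1@0 c2@8, authorship ........
After op 2 (insert('s')): buffer="silqhhdffs" (len 10), cursors c1@1 c2@10, authorship 1........2
After op 3 (delete): buffer="ilqhhdff" (len 8), cursors c1@0 c2@8, authorship ........
After op 4 (move_left): buffer="ilqhhdff" (len 8), cursors c1@0 c2@7, authorship ........
After op 5 (insert('j')): buffer="jilqhhdfjf" (len 10), cursors c1@1 c2@9, authorship 1.......2.
After op 6 (move_right): buffer="jilqhhdfjf" (len 10), cursors c1@2 c2@10, authorship 1.......2.
After op 7 (move_left): buffer="jilqhhdfjf" (len 10), cursors c1@1 c2@9, authorship 1.......2.
After op 8 (move_right): buffer="jilqhhdfjf" (len 10), cursors c1@2 c2@10, authorship 1.......2.
Authorship (.=original, N=cursor N): 1 . . . . . . . 2 .
Index 6: author = original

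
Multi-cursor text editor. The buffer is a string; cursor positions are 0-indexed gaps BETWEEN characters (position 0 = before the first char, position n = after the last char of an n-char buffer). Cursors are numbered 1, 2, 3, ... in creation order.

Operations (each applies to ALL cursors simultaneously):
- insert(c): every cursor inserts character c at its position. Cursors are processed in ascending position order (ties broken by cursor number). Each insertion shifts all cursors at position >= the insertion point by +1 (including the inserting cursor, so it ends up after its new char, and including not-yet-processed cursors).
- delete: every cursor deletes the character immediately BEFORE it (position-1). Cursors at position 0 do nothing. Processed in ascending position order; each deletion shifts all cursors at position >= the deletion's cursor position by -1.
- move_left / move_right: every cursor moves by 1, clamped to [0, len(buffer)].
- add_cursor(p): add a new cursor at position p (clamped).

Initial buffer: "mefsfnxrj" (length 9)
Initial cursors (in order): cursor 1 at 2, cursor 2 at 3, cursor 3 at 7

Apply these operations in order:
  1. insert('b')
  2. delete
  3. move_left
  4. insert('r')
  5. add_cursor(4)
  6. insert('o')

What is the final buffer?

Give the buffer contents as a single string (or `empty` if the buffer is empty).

After op 1 (insert('b')): buffer="mebfbsfnxbrj" (len 12), cursors c1@3 c2@5 c3@10, authorship ..1.2....3..
After op 2 (delete): buffer="mefsfnxrj" (len 9), cursors c1@2 c2@3 c3@7, authorship .........
After op 3 (move_left): buffer="mefsfnxrj" (len 9), cursors c1@1 c2@2 c3@6, authorship .........
After op 4 (insert('r')): buffer="mrerfsfnrxrj" (len 12), cursors c1@2 c2@4 c3@9, authorship .1.2....3...
After op 5 (add_cursor(4)): buffer="mrerfsfnrxrj" (len 12), cursors c1@2 c2@4 c4@4 c3@9, authorship .1.2....3...
After op 6 (insert('o')): buffer="mroeroofsfnroxrj" (len 16), cursors c1@3 c2@7 c4@7 c3@13, authorship .11.224....33...

Answer: mroeroofsfnroxrj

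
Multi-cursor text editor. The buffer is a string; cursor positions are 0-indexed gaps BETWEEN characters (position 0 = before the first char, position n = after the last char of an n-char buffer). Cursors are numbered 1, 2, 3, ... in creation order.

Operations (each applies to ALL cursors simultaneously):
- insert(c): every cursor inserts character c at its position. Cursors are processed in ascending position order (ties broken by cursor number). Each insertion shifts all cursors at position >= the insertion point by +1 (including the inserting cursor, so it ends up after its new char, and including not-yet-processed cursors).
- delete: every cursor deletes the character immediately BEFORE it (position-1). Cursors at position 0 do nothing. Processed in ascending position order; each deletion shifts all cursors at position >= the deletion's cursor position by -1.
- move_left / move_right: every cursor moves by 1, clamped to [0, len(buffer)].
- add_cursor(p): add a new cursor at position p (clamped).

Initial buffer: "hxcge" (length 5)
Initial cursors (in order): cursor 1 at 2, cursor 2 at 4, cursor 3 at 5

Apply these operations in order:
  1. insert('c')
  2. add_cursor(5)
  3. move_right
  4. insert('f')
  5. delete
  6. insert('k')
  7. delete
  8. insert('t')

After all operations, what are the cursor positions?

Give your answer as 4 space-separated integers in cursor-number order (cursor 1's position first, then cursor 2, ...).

After op 1 (insert('c')): buffer="hxccgcec" (len 8), cursors c1@3 c2@6 c3@8, authorship ..1..2.3
After op 2 (add_cursor(5)): buffer="hxccgcec" (len 8), cursors c1@3 c4@5 c2@6 c3@8, authorship ..1..2.3
After op 3 (move_right): buffer="hxccgcec" (len 8), cursors c1@4 c4@6 c2@7 c3@8, authorship ..1..2.3
After op 4 (insert('f')): buffer="hxccfgcfefcf" (len 12), cursors c1@5 c4@8 c2@10 c3@12, authorship ..1.1.24.233
After op 5 (delete): buffer="hxccgcec" (len 8), cursors c1@4 c4@6 c2@7 c3@8, authorship ..1..2.3
After op 6 (insert('k')): buffer="hxcckgckekck" (len 12), cursors c1@5 c4@8 c2@10 c3@12, authorship ..1.1.24.233
After op 7 (delete): buffer="hxccgcec" (len 8), cursors c1@4 c4@6 c2@7 c3@8, authorship ..1..2.3
After op 8 (insert('t')): buffer="hxcctgctetct" (len 12), cursors c1@5 c4@8 c2@10 c3@12, authorship ..1.1.24.233

Answer: 5 10 12 8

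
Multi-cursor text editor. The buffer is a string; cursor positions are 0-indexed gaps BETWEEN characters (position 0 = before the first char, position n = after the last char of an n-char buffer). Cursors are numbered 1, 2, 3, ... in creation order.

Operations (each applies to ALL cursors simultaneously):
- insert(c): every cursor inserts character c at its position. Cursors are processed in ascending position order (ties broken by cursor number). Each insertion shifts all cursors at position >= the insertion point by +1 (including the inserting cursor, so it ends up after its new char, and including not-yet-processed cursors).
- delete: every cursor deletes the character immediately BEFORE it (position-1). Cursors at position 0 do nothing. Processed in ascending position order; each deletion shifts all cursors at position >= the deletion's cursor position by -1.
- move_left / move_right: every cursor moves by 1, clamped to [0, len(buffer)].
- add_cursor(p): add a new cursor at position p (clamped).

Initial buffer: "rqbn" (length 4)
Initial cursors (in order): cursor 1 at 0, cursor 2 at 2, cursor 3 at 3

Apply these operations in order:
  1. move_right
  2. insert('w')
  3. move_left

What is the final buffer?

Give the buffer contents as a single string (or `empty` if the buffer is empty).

Answer: rwqbwnw

Derivation:
After op 1 (move_right): buffer="rqbn" (len 4), cursors c1@1 c2@3 c3@4, authorship ....
After op 2 (insert('w')): buffer="rwqbwnw" (len 7), cursors c1@2 c2@5 c3@7, authorship .1..2.3
After op 3 (move_left): buffer="rwqbwnw" (len 7), cursors c1@1 c2@4 c3@6, authorship .1..2.3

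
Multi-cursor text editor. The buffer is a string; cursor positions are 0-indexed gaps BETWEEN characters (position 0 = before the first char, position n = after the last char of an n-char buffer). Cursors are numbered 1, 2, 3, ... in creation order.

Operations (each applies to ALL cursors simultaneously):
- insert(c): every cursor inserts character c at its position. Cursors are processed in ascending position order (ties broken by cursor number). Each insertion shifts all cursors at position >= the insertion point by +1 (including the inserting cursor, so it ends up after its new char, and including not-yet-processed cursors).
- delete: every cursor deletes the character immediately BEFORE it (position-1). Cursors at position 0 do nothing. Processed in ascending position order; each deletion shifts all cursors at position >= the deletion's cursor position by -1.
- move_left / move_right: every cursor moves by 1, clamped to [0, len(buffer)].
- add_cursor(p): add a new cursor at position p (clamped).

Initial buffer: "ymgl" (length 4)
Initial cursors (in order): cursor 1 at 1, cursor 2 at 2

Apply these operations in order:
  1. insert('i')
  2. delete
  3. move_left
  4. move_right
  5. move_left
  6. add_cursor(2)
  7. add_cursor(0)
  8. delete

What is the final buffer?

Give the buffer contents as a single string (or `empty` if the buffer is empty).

After op 1 (insert('i')): buffer="yimigl" (len 6), cursors c1@2 c2@4, authorship .1.2..
After op 2 (delete): buffer="ymgl" (len 4), cursors c1@1 c2@2, authorship ....
After op 3 (move_left): buffer="ymgl" (len 4), cursors c1@0 c2@1, authorship ....
After op 4 (move_right): buffer="ymgl" (len 4), cursors c1@1 c2@2, authorship ....
After op 5 (move_left): buffer="ymgl" (len 4), cursors c1@0 c2@1, authorship ....
After op 6 (add_cursor(2)): buffer="ymgl" (len 4), cursors c1@0 c2@1 c3@2, authorship ....
After op 7 (add_cursor(0)): buffer="ymgl" (len 4), cursors c1@0 c4@0 c2@1 c3@2, authorship ....
After op 8 (delete): buffer="gl" (len 2), cursors c1@0 c2@0 c3@0 c4@0, authorship ..

Answer: gl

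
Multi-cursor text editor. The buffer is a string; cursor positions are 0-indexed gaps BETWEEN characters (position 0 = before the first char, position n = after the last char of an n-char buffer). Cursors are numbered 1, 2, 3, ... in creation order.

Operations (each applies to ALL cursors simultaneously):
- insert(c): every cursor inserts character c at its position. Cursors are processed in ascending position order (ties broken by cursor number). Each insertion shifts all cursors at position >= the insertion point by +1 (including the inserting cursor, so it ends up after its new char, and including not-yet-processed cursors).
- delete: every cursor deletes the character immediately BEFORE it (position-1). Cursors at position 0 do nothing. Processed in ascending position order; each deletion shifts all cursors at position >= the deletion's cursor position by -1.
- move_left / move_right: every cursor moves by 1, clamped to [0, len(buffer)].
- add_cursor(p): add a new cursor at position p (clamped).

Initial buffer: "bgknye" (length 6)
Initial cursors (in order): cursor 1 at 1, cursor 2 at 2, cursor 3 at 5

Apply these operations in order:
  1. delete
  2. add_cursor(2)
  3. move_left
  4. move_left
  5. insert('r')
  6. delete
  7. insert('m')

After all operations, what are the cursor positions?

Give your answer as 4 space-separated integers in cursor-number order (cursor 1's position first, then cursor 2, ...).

After op 1 (delete): buffer="kne" (len 3), cursors c1@0 c2@0 c3@2, authorship ...
After op 2 (add_cursor(2)): buffer="kne" (len 3), cursors c1@0 c2@0 c3@2 c4@2, authorship ...
After op 3 (move_left): buffer="kne" (len 3), cursors c1@0 c2@0 c3@1 c4@1, authorship ...
After op 4 (move_left): buffer="kne" (len 3), cursors c1@0 c2@0 c3@0 c4@0, authorship ...
After op 5 (insert('r')): buffer="rrrrkne" (len 7), cursors c1@4 c2@4 c3@4 c4@4, authorship 1234...
After op 6 (delete): buffer="kne" (len 3), cursors c1@0 c2@0 c3@0 c4@0, authorship ...
After op 7 (insert('m')): buffer="mmmmkne" (len 7), cursors c1@4 c2@4 c3@4 c4@4, authorship 1234...

Answer: 4 4 4 4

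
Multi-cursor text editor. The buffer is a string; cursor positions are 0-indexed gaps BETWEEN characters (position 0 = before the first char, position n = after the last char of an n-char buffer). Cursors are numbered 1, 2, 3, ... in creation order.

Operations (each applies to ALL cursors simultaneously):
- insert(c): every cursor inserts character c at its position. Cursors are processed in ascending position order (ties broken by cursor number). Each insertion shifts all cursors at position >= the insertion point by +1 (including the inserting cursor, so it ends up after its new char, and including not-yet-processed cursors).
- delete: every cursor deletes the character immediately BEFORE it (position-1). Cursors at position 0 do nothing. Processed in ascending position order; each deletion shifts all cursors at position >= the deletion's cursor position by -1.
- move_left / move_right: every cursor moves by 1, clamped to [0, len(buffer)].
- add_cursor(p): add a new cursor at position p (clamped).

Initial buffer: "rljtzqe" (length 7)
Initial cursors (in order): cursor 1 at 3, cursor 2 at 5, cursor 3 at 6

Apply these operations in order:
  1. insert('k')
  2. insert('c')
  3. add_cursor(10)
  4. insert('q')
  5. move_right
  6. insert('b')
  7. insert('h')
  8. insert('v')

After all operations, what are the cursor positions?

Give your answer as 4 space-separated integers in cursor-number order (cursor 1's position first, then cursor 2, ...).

After op 1 (insert('k')): buffer="rljktzkqke" (len 10), cursors c1@4 c2@7 c3@9, authorship ...1..2.3.
After op 2 (insert('c')): buffer="rljkctzkcqkce" (len 13), cursors c1@5 c2@9 c3@12, authorship ...11..22.33.
After op 3 (add_cursor(10)): buffer="rljkctzkcqkce" (len 13), cursors c1@5 c2@9 c4@10 c3@12, authorship ...11..22.33.
After op 4 (insert('q')): buffer="rljkcqtzkcqqqkcqe" (len 17), cursors c1@6 c2@11 c4@13 c3@16, authorship ...111..222.4333.
After op 5 (move_right): buffer="rljkcqtzkcqqqkcqe" (len 17), cursors c1@7 c2@12 c4@14 c3@17, authorship ...111..222.4333.
After op 6 (insert('b')): buffer="rljkcqtbzkcqqbqkbcqeb" (len 21), cursors c1@8 c2@14 c4@17 c3@21, authorship ...111.1.222.243433.3
After op 7 (insert('h')): buffer="rljkcqtbhzkcqqbhqkbhcqebh" (len 25), cursors c1@9 c2@16 c4@20 c3@25, authorship ...111.11.222.22434433.33
After op 8 (insert('v')): buffer="rljkcqtbhvzkcqqbhvqkbhvcqebhv" (len 29), cursors c1@10 c2@18 c4@23 c3@29, authorship ...111.111.222.2224344433.333

Answer: 10 18 29 23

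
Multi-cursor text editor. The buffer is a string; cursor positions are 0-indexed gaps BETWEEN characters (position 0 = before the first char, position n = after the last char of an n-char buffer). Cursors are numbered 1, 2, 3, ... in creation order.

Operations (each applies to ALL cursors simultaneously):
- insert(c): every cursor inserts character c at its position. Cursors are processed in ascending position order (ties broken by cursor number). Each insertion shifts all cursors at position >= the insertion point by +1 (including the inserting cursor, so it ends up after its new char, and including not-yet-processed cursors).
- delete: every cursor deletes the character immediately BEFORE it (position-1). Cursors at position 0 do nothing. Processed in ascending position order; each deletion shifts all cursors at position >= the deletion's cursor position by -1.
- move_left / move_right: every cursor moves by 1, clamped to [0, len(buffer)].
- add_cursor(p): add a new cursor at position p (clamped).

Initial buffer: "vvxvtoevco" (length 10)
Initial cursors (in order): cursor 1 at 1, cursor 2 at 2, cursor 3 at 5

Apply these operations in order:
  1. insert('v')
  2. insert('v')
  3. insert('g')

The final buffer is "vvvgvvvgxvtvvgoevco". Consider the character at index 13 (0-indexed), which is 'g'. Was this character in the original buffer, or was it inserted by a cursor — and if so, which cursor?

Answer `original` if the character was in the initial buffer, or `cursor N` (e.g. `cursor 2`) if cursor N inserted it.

Answer: cursor 3

Derivation:
After op 1 (insert('v')): buffer="vvvvxvtvoevco" (len 13), cursors c1@2 c2@4 c3@8, authorship .1.2...3.....
After op 2 (insert('v')): buffer="vvvvvvxvtvvoevco" (len 16), cursors c1@3 c2@6 c3@11, authorship .11.22...33.....
After op 3 (insert('g')): buffer="vvvgvvvgxvtvvgoevco" (len 19), cursors c1@4 c2@8 c3@14, authorship .111.222...333.....
Authorship (.=original, N=cursor N): . 1 1 1 . 2 2 2 . . . 3 3 3 . . . . .
Index 13: author = 3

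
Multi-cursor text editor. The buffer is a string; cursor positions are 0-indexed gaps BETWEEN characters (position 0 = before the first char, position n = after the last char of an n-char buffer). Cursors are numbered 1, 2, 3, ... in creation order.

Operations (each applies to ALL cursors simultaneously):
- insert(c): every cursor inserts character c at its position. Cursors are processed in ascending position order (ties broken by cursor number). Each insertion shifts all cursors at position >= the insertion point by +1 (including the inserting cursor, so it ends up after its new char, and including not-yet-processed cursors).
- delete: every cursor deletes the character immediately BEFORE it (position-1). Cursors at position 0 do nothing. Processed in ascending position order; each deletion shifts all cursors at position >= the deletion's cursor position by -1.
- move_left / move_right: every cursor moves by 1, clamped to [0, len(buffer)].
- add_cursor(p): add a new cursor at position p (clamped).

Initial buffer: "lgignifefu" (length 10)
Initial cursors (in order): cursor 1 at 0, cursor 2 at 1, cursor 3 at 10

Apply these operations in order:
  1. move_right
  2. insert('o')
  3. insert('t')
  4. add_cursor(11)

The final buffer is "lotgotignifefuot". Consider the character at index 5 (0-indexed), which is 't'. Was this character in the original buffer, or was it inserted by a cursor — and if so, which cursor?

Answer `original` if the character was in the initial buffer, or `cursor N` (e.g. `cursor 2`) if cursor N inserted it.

After op 1 (move_right): buffer="lgignifefu" (len 10), cursors c1@1 c2@2 c3@10, authorship ..........
After op 2 (insert('o')): buffer="logoignifefuo" (len 13), cursors c1@2 c2@4 c3@13, authorship .1.2........3
After op 3 (insert('t')): buffer="lotgotignifefuot" (len 16), cursors c1@3 c2@6 c3@16, authorship .11.22........33
After op 4 (add_cursor(11)): buffer="lotgotignifefuot" (len 16), cursors c1@3 c2@6 c4@11 c3@16, authorship .11.22........33
Authorship (.=original, N=cursor N): . 1 1 . 2 2 . . . . . . . . 3 3
Index 5: author = 2

Answer: cursor 2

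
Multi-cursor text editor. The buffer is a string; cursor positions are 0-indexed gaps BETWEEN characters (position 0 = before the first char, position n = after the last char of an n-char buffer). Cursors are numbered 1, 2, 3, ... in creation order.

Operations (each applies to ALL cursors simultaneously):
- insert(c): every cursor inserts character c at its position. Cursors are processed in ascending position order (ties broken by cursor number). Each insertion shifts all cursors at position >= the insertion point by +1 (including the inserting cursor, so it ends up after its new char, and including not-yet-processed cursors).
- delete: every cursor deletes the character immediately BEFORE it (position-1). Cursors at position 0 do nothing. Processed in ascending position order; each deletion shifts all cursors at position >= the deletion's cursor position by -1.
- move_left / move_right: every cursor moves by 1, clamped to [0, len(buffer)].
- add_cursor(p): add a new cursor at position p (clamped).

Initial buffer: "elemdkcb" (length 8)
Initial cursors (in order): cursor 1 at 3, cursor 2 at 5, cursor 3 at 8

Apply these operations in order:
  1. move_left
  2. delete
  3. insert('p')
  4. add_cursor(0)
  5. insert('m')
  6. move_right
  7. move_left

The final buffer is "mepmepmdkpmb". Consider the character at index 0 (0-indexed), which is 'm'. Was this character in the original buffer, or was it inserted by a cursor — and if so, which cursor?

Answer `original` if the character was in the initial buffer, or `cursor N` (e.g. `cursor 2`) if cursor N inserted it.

After op 1 (move_left): buffer="elemdkcb" (len 8), cursors c1@2 c2@4 c3@7, authorship ........
After op 2 (delete): buffer="eedkb" (len 5), cursors c1@1 c2@2 c3@4, authorship .....
After op 3 (insert('p')): buffer="epepdkpb" (len 8), cursors c1@2 c2@4 c3@7, authorship .1.2..3.
After op 4 (add_cursor(0)): buffer="epepdkpb" (len 8), cursors c4@0 c1@2 c2@4 c3@7, authorship .1.2..3.
After op 5 (insert('m')): buffer="mepmepmdkpmb" (len 12), cursors c4@1 c1@4 c2@7 c3@11, authorship 4.11.22..33.
After op 6 (move_right): buffer="mepmepmdkpmb" (len 12), cursors c4@2 c1@5 c2@8 c3@12, authorship 4.11.22..33.
After op 7 (move_left): buffer="mepmepmdkpmb" (len 12), cursors c4@1 c1@4 c2@7 c3@11, authorship 4.11.22..33.
Authorship (.=original, N=cursor N): 4 . 1 1 . 2 2 . . 3 3 .
Index 0: author = 4

Answer: cursor 4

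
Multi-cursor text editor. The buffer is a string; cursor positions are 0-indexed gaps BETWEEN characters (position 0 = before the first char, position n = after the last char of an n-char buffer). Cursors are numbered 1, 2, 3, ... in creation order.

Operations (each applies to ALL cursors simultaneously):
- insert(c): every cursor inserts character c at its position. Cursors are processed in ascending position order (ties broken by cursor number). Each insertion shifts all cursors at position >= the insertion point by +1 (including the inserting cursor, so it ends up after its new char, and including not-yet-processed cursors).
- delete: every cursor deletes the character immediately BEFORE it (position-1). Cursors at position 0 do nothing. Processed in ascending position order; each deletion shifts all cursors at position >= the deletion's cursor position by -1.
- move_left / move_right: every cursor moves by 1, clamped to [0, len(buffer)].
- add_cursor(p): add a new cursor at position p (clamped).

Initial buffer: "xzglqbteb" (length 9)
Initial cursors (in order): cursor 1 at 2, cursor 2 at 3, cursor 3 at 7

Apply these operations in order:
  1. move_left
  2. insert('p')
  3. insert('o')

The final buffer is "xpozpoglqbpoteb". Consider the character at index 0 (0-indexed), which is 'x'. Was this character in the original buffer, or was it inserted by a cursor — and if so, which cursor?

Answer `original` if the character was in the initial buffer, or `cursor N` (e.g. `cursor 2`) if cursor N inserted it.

Answer: original

Derivation:
After op 1 (move_left): buffer="xzglqbteb" (len 9), cursors c1@1 c2@2 c3@6, authorship .........
After op 2 (insert('p')): buffer="xpzpglqbpteb" (len 12), cursors c1@2 c2@4 c3@9, authorship .1.2....3...
After op 3 (insert('o')): buffer="xpozpoglqbpoteb" (len 15), cursors c1@3 c2@6 c3@12, authorship .11.22....33...
Authorship (.=original, N=cursor N): . 1 1 . 2 2 . . . . 3 3 . . .
Index 0: author = original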